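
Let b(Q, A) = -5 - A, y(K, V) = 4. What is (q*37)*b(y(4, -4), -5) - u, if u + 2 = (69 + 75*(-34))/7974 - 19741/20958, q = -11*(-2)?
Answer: 15101381/4642197 ≈ 3.2531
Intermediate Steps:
q = 22
u = -15101381/4642197 (u = -2 + ((69 + 75*(-34))/7974 - 19741/20958) = -2 + ((69 - 2550)*(1/7974) - 19741*1/20958) = -2 + (-2481*1/7974 - 19741/20958) = -2 + (-827/2658 - 19741/20958) = -2 - 5816987/4642197 = -15101381/4642197 ≈ -3.2531)
(q*37)*b(y(4, -4), -5) - u = (22*37)*(-5 - 1*(-5)) - 1*(-15101381/4642197) = 814*(-5 + 5) + 15101381/4642197 = 814*0 + 15101381/4642197 = 0 + 15101381/4642197 = 15101381/4642197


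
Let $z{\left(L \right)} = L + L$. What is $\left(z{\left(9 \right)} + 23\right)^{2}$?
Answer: $1681$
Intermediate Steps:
$z{\left(L \right)} = 2 L$
$\left(z{\left(9 \right)} + 23\right)^{2} = \left(2 \cdot 9 + 23\right)^{2} = \left(18 + 23\right)^{2} = 41^{2} = 1681$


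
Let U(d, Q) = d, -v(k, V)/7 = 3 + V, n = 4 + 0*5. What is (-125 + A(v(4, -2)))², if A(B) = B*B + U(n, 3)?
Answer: 5184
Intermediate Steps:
n = 4 (n = 4 + 0 = 4)
v(k, V) = -21 - 7*V (v(k, V) = -7*(3 + V) = -21 - 7*V)
A(B) = 4 + B² (A(B) = B*B + 4 = B² + 4 = 4 + B²)
(-125 + A(v(4, -2)))² = (-125 + (4 + (-21 - 7*(-2))²))² = (-125 + (4 + (-21 + 14)²))² = (-125 + (4 + (-7)²))² = (-125 + (4 + 49))² = (-125 + 53)² = (-72)² = 5184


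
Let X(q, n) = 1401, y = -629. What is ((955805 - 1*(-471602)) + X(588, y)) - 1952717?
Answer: -523909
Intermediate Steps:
((955805 - 1*(-471602)) + X(588, y)) - 1952717 = ((955805 - 1*(-471602)) + 1401) - 1952717 = ((955805 + 471602) + 1401) - 1952717 = (1427407 + 1401) - 1952717 = 1428808 - 1952717 = -523909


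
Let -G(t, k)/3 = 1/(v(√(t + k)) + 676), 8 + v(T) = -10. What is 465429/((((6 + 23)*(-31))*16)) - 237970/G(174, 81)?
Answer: 2252306599553/43152 ≈ 5.2195e+7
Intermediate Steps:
v(T) = -18 (v(T) = -8 - 10 = -18)
G(t, k) = -3/658 (G(t, k) = -3/(-18 + 676) = -3/658)
465429/((((6 + 23)*(-31))*16)) - 237970/G(174, 81) = 465429/((((6 + 23)*(-31))*16)) - 237970/(-3/658) = 465429/(((29*(-31))*16)) - 237970*(-658/3) = 465429/((-899*16)) + 156584260/3 = 465429/(-14384) + 156584260/3 = 465429*(-1/14384) + 156584260/3 = -465429/14384 + 156584260/3 = 2252306599553/43152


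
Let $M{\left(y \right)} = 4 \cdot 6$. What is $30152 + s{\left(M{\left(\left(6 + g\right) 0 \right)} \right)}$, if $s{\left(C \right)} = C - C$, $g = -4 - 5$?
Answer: $30152$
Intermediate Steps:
$g = -9$ ($g = -4 - 5 = -9$)
$M{\left(y \right)} = 24$
$s{\left(C \right)} = 0$
$30152 + s{\left(M{\left(\left(6 + g\right) 0 \right)} \right)} = 30152 + 0 = 30152$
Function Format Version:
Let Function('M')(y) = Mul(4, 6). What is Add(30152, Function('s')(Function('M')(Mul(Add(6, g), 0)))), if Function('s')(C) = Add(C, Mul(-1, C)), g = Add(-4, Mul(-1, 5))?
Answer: 30152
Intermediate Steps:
g = -9 (g = Add(-4, -5) = -9)
Function('M')(y) = 24
Function('s')(C) = 0
Add(30152, Function('s')(Function('M')(Mul(Add(6, g), 0)))) = Add(30152, 0) = 30152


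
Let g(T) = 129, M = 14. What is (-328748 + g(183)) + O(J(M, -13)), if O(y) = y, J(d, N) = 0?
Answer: -328619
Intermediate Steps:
(-328748 + g(183)) + O(J(M, -13)) = (-328748 + 129) + 0 = -328619 + 0 = -328619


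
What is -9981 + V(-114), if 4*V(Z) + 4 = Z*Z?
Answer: -6733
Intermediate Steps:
V(Z) = -1 + Z²/4 (V(Z) = -1 + (Z*Z)/4 = -1 + Z²/4)
-9981 + V(-114) = -9981 + (-1 + (¼)*(-114)²) = -9981 + (-1 + (¼)*12996) = -9981 + (-1 + 3249) = -9981 + 3248 = -6733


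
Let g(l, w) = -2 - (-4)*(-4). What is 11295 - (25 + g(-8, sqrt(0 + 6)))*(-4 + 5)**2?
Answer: 11288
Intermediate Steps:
g(l, w) = -18 (g(l, w) = -2 - 1*16 = -2 - 16 = -18)
11295 - (25 + g(-8, sqrt(0 + 6)))*(-4 + 5)**2 = 11295 - (25 - 18)*(-4 + 5)**2 = 11295 - 7*1**2 = 11295 - 7 = 11288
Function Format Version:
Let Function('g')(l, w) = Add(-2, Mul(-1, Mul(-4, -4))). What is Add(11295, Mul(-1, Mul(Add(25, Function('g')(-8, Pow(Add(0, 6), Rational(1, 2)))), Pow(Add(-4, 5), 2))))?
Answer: 11288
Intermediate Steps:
Function('g')(l, w) = -18 (Function('g')(l, w) = Add(-2, Mul(-1, 16)) = Add(-2, -16) = -18)
Add(11295, Mul(-1, Mul(Add(25, Function('g')(-8, Pow(Add(0, 6), Rational(1, 2)))), Pow(Add(-4, 5), 2)))) = Add(11295, Mul(-1, Mul(Add(25, -18), Pow(Add(-4, 5), 2)))) = Add(11295, Mul(-1, Mul(7, Pow(1, 2)))) = Add(11295, Mul(-1, Mul(7, 1))) = Add(11295, Mul(-1, 7)) = Add(11295, -7) = 11288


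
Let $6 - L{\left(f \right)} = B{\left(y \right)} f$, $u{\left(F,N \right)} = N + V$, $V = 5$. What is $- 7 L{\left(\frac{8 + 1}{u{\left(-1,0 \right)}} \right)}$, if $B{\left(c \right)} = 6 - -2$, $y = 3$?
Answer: $\frac{294}{5} \approx 58.8$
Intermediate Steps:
$B{\left(c \right)} = 8$ ($B{\left(c \right)} = 6 + 2 = 8$)
$u{\left(F,N \right)} = 5 + N$ ($u{\left(F,N \right)} = N + 5 = 5 + N$)
$L{\left(f \right)} = 6 - 8 f$
$- 7 L{\left(\frac{8 + 1}{u{\left(-1,0 \right)}} \right)} = - 7 \left(6 - 8 \frac{8 + 1}{5 + 0}\right) = - 7 \left(6 - 8 \cdot \frac{9}{5}\right) = - 7 \left(6 - 8 \cdot 9 \cdot \frac{1}{5}\right) = - 7 \left(6 - \frac{72}{5}\right) = \left(-7\right) \left(- \frac{42}{5}\right) = \frac{294}{5}$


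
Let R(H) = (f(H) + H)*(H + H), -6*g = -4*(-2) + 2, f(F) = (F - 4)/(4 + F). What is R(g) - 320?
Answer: -19300/63 ≈ -306.35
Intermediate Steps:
f(F) = (-4 + F)/(4 + F)
g = -5/3 (g = -(-4*(-2) + 2)/6 = -(8 + 2)/6 = -⅙*10 = -5/3 ≈ -1.6667)
R(H) = 2*H*(H + (-4 + H)/(4 + H)) (R(H) = ((-4 + H)/(4 + H) + H)*(H + H) = (H + (-4 + H)/(4 + H))*(2*H) = 2*H*(H + (-4 + H)/(4 + H)))
R(g) - 320 = 2*(-5/3)*(-4 - 5/3 - 5*(4 - 5/3)/3)/(4 - 5/3) - 320 = 2*(-5/3)*(-4 - 5/3 - 5/3*7/3)/(7/3) - 320 = 2*(-5/3)*(3/7)*(-4 - 5/3 - 35/9) - 320 = 2*(-5/3)*(3/7)*(-86/9) - 320 = 860/63 - 320 = -19300/63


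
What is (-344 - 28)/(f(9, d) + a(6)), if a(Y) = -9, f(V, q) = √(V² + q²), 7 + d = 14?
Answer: -3348/49 - 372*√130/49 ≈ -154.89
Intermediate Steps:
d = 7 (d = -7 + 14 = 7)
(-344 - 28)/(f(9, d) + a(6)) = (-344 - 28)/(√(9² + 7²) - 9) = -372/(√(81 + 49) - 9) = -372/(√130 - 9) = -372/(-9 + √130)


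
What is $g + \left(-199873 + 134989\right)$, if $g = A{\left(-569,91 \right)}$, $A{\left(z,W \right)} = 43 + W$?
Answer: $-64750$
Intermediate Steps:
$g = 134$ ($g = 43 + 91 = 134$)
$g + \left(-199873 + 134989\right) = 134 + \left(-199873 + 134989\right) = 134 - 64884 = -64750$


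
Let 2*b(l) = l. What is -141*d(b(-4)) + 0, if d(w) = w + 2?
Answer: 0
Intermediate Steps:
b(l) = l/2
d(w) = 2 + w
-141*d(b(-4)) + 0 = -141*(2 + (½)*(-4)) + 0 = -141*(2 - 2) + 0 = -141*0 + 0 = 0 + 0 = 0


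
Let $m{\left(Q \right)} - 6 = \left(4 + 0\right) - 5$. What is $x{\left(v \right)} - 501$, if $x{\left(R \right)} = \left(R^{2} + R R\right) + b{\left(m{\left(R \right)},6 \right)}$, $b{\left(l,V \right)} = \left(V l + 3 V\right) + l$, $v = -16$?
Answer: $64$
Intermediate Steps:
$m{\left(Q \right)} = 5$ ($m{\left(Q \right)} = 6 + \left(\left(4 + 0\right) - 5\right) = 6 + \left(4 - 5\right) = 6 - 1 = 5$)
$b{\left(l,V \right)} = l + 3 V + V l$ ($b{\left(l,V \right)} = \left(3 V + V l\right) + l = l + 3 V + V l$)
$x{\left(R \right)} = 53 + 2 R^{2}$ ($x{\left(R \right)} = \left(R^{2} + R R\right) + \left(5 + 3 \cdot 6 + 6 \cdot 5\right) = \left(R^{2} + R^{2}\right) + \left(5 + 18 + 30\right) = 2 R^{2} + 53 = 53 + 2 R^{2}$)
$x{\left(v \right)} - 501 = \left(53 + 2 \left(-16\right)^{2}\right) - 501 = \left(53 + 2 \cdot 256\right) - 501 = \left(53 + 512\right) - 501 = 565 - 501 = 64$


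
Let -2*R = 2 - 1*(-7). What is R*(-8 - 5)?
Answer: 117/2 ≈ 58.500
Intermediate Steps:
R = -9/2 (R = -(2 - 1*(-7))/2 = -(2 + 7)/2 = -½*9 = -9/2 ≈ -4.5000)
R*(-8 - 5) = -9*(-8 - 5)/2 = -9/2*(-13) = 117/2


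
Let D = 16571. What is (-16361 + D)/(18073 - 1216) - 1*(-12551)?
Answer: 70524139/5619 ≈ 12551.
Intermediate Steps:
(-16361 + D)/(18073 - 1216) - 1*(-12551) = (-16361 + 16571)/(18073 - 1216) - 1*(-12551) = 210/16857 + 12551 = 210*(1/16857) + 12551 = 70/5619 + 12551 = 70524139/5619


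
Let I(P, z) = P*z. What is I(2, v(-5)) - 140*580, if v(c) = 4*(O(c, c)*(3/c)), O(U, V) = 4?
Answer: -406096/5 ≈ -81219.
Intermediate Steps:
v(c) = 48/c (v(c) = 4*(4*(3/c)) = 4*(12/c) = 48/c)
I(2, v(-5)) - 140*580 = 2*(48/(-5)) - 140*580 = 2*(48*(-⅕)) - 81200 = 2*(-48/5) - 81200 = -96/5 - 81200 = -406096/5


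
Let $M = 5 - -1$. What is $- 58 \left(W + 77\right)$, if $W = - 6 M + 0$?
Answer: $-2378$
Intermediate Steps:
$M = 6$ ($M = 5 + 1 = 6$)
$W = -36$ ($W = \left(-6\right) 6 + 0 = -36 + 0 = -36$)
$- 58 \left(W + 77\right) = - 58 \left(-36 + 77\right) = \left(-58\right) 41 = -2378$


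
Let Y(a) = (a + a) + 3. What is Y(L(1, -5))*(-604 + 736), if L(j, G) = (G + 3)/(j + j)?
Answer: 132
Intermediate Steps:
L(j, G) = (3 + G)/(2*j) (L(j, G) = (3 + G)/((2*j)) = (3 + G)*(1/(2*j)) = (3 + G)/(2*j))
Y(a) = 3 + 2*a (Y(a) = 2*a + 3 = 3 + 2*a)
Y(L(1, -5))*(-604 + 736) = (3 + 2*((½)*(3 - 5)/1))*(-604 + 736) = (3 + 2*((½)*1*(-2)))*132 = (3 + 2*(-1))*132 = (3 - 2)*132 = 1*132 = 132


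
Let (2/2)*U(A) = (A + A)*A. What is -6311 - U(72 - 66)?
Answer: -6383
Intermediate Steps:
U(A) = 2*A² (U(A) = (A + A)*A = (2*A)*A = 2*A²)
-6311 - U(72 - 66) = -6311 - 2*(72 - 66)² = -6311 - 2*6² = -6311 - 2*36 = -6311 - 1*72 = -6311 - 72 = -6383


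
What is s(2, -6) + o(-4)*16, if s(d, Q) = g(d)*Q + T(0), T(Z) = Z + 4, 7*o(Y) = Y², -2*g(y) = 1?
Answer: 305/7 ≈ 43.571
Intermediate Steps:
g(y) = -½ (g(y) = -½*1 = -½)
o(Y) = Y²/7
T(Z) = 4 + Z
s(d, Q) = 4 - Q/2 (s(d, Q) = -Q/2 + (4 + 0) = -Q/2 + 4 = 4 - Q/2)
s(2, -6) + o(-4)*16 = (4 - ½*(-6)) + ((⅐)*(-4)²)*16 = (4 + 3) + ((⅐)*16)*16 = 7 + (16/7)*16 = 7 + 256/7 = 305/7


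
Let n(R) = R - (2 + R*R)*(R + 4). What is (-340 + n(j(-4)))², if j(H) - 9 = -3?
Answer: 509796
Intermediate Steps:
j(H) = 6 (j(H) = 9 - 3 = 6)
n(R) = R - (2 + R²)*(4 + R)
(-340 + n(j(-4)))² = (-340 + (-8 - 1*6 - 1*6³ - 4*6²))² = (-340 + (-8 - 6 - 1*216 - 4*36))² = (-340 + (-8 - 6 - 216 - 144))² = (-340 - 374)² = (-714)² = 509796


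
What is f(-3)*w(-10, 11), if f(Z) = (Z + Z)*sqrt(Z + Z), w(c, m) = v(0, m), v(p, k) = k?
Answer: -66*I*sqrt(6) ≈ -161.67*I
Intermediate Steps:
w(c, m) = m
f(Z) = 2*sqrt(2)*Z**(3/2) (f(Z) = (2*Z)*sqrt(2*Z) = (2*Z)*(sqrt(2)*sqrt(Z)) = 2*sqrt(2)*Z**(3/2))
f(-3)*w(-10, 11) = (2*sqrt(2)*(-3)**(3/2))*11 = (2*sqrt(2)*(-3*I*sqrt(3)))*11 = -6*I*sqrt(6)*11 = -66*I*sqrt(6)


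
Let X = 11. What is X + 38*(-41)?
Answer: -1547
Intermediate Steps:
X + 38*(-41) = 11 + 38*(-41) = 11 - 1558 = -1547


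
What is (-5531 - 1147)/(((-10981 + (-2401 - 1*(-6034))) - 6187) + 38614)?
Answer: -6678/25079 ≈ -0.26628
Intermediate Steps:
(-5531 - 1147)/(((-10981 + (-2401 - 1*(-6034))) - 6187) + 38614) = -6678/(((-10981 + (-2401 + 6034)) - 6187) + 38614) = -6678/(((-10981 + 3633) - 6187) + 38614) = -6678/((-7348 - 6187) + 38614) = -6678/(-13535 + 38614) = -6678/25079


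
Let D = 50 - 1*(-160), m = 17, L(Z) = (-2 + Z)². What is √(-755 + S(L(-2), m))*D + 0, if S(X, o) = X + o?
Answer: 3990*I*√2 ≈ 5642.7*I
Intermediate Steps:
D = 210 (D = 50 + 160 = 210)
√(-755 + S(L(-2), m))*D + 0 = √(-755 + ((-2 - 2)² + 17))*210 + 0 = √(-755 + ((-4)² + 17))*210 + 0 = √(-755 + (16 + 17))*210 + 0 = √(-755 + 33)*210 + 0 = √(-722)*210 + 0 = (19*I*√2)*210 + 0 = 3990*I*√2 + 0 = 3990*I*√2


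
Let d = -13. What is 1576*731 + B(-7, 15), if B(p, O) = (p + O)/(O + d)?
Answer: 1152060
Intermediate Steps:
B(p, O) = (O + p)/(-13 + O) (B(p, O) = (p + O)/(O - 13) = (O + p)/(-13 + O))
1576*731 + B(-7, 15) = 1576*731 + (15 - 7)/(-13 + 15) = 1152056 + 8/2 = 1152056 + (½)*8 = 1152056 + 4 = 1152060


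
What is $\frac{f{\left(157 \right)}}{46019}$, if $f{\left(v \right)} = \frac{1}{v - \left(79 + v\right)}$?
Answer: $- \frac{1}{3635501} \approx -2.7507 \cdot 10^{-7}$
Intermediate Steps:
$f{\left(v \right)} = - \frac{1}{79}$ ($f{\left(v \right)} = \frac{1}{-79} = - \frac{1}{79}$)
$\frac{f{\left(157 \right)}}{46019} = - \frac{1}{79 \cdot 46019} = \left(- \frac{1}{79}\right) \frac{1}{46019} = - \frac{1}{3635501}$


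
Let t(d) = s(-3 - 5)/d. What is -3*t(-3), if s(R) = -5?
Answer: -5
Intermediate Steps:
t(d) = -5/d
-3*t(-3) = -(-15)/(-3) = -(-15)*(-1)/3 = -3*5/3 = -5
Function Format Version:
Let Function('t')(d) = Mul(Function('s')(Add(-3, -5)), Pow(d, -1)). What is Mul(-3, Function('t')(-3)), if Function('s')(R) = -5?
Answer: -5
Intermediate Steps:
Function('t')(d) = Mul(-5, Pow(d, -1))
Mul(-3, Function('t')(-3)) = Mul(-3, Mul(-5, Pow(-3, -1))) = Mul(-3, Mul(-5, Rational(-1, 3))) = Mul(-3, Rational(5, 3)) = -5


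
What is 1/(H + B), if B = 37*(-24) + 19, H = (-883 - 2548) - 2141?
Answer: -1/6441 ≈ -0.00015526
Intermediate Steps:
H = -5572 (H = -3431 - 2141 = -5572)
B = -869 (B = -888 + 19 = -869)
1/(H + B) = 1/(-5572 - 869) = 1/(-6441) = -1/6441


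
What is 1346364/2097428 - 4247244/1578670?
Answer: -847853004069/413893332595 ≈ -2.0485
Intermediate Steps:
1346364/2097428 - 4247244/1578670 = 1346364*(1/2097428) - 4247244*1/1578670 = 336591/524357 - 2123622/789335 = -847853004069/413893332595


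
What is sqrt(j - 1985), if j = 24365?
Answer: 2*sqrt(5595) ≈ 149.60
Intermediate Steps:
sqrt(j - 1985) = sqrt(24365 - 1985) = sqrt(22380) = 2*sqrt(5595)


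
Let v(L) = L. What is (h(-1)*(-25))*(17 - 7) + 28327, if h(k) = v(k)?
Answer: 28577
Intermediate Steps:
h(k) = k
(h(-1)*(-25))*(17 - 7) + 28327 = (-1*(-25))*(17 - 7) + 28327 = 25*10 + 28327 = 250 + 28327 = 28577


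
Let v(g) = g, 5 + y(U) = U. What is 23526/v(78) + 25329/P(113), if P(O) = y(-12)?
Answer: -262620/221 ≈ -1188.3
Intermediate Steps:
y(U) = -5 + U
P(O) = -17 (P(O) = -5 - 12 = -17)
23526/v(78) + 25329/P(113) = 23526/78 + 25329/(-17) = 23526*(1/78) + 25329*(-1/17) = 3921/13 - 25329/17 = -262620/221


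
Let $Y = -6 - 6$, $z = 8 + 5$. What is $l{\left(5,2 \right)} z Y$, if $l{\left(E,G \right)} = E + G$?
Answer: $-1092$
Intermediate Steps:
$z = 13$
$Y = -12$
$l{\left(5,2 \right)} z Y = \left(5 + 2\right) 13 \left(-12\right) = 7 \cdot 13 \left(-12\right) = 91 \left(-12\right) = -1092$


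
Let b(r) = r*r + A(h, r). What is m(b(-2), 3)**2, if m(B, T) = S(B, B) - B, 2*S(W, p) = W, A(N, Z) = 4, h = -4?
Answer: 16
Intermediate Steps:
b(r) = 4 + r**2 (b(r) = r*r + 4 = r**2 + 4 = 4 + r**2)
S(W, p) = W/2
m(B, T) = -B/2 (m(B, T) = B/2 - B = -B/2)
m(b(-2), 3)**2 = (-(4 + (-2)**2)/2)**2 = (-(4 + 4)/2)**2 = (-1/2*8)**2 = (-4)**2 = 16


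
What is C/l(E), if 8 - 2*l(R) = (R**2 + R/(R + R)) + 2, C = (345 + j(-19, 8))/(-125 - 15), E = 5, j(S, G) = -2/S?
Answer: 6557/25935 ≈ 0.25282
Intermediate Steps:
C = -6557/2660 (C = (345 - 2/(-19))/(-125 - 15) = (345 - 2*(-1/19))/(-140) = (345 + 2/19)*(-1/140) = (6557/19)*(-1/140) = -6557/2660 ≈ -2.4650)
l(R) = 11/4 - R**2/2 (l(R) = 4 - ((R**2 + R/(R + R)) + 2)/2 = 4 - ((R**2 + R/((2*R))) + 2)/2 = 4 - ((R**2 + (1/(2*R))*R) + 2)/2 = 4 - ((R**2 + 1/2) + 2)/2 = 4 - ((1/2 + R**2) + 2)/2 = 4 - (5/2 + R**2)/2 = 4 + (-5/4 - R**2/2) = 11/4 - R**2/2)
C/l(E) = -6557/(2660*(11/4 - 1/2*5**2)) = -6557/(2660*(11/4 - 1/2*25)) = -6557/(2660*(11/4 - 25/2)) = -6557/(2660*(-39/4)) = -6557/2660*(-4/39) = 6557/25935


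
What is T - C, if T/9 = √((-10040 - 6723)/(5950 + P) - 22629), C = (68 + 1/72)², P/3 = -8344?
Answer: -23980609/5184 + 9*I*√8239413249830/19082 ≈ -4625.9 + 1353.8*I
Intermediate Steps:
P = -25032 (P = 3*(-8344) = -25032)
C = 23980609/5184 (C = (68 + 1/72)² = (4897/72)² = 23980609/5184 ≈ 4625.9)
T = 9*I*√8239413249830/19082 (T = 9*√((-10040 - 6723)/(5950 - 25032) - 22629) = 9*√(-16763/(-19082) - 22629) = 9*√(-16763*(-1/19082) - 22629) = 9*√(16763/19082 - 22629) = 9*√(-431789815/19082) = 9*(I*√8239413249830/19082) = 9*I*√8239413249830/19082 ≈ 1353.8*I)
T - C = 9*I*√8239413249830/19082 - 1*23980609/5184 = 9*I*√8239413249830/19082 - 23980609/5184 = -23980609/5184 + 9*I*√8239413249830/19082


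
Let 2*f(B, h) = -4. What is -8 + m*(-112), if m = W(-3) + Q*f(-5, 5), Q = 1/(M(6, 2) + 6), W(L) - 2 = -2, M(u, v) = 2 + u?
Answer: 8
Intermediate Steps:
f(B, h) = -2 (f(B, h) = (1/2)*(-4) = -2)
W(L) = 0 (W(L) = 2 - 2 = 0)
Q = 1/14 (Q = 1/((2 + 6) + 6) = 1/(8 + 6) = 1/14 ≈ 0.071429)
m = -1/7 (m = 0 + (1/14)*(-2) = 0 - 1/7 = -1/7 ≈ -0.14286)
-8 + m*(-112) = -8 - 1/7*(-112) = -8 + 16 = 8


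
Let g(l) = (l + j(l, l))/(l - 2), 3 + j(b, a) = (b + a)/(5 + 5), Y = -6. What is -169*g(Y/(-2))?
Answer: -507/5 ≈ -101.40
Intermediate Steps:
j(b, a) = -3 + a/10 + b/10 (j(b, a) = -3 + (b + a)/(5 + 5) = -3 + (a + b)/10 = -3 + (a + b)*(⅒) = -3 + (a/10 + b/10) = -3 + a/10 + b/10)
g(l) = (-3 + 6*l/5)/(-2 + l) (g(l) = (l + (-3 + l/10 + l/10))/(l - 2) = (l + (-3 + l/5))/(-2 + l) = (-3 + 6*l/5)/(-2 + l))
-169*g(Y/(-2)) = -507*(-5 + 2*(-6/(-2)))/(5*(-2 - 6/(-2))) = -507*(-5 + 2*(-6*(-½)))/(5*(-2 - 6*(-½))) = -507*(-5 + 2*3)/(5*(-2 + 3)) = -507*(-5 + 6)/(5*1) = -507/5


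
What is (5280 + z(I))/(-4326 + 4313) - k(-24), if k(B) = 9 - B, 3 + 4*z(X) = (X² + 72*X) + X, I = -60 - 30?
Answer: -24363/52 ≈ -468.52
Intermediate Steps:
I = -90
z(X) = -¾ + X²/4 + 73*X/4 (z(X) = -¾ + ((X² + 72*X) + X)/4 = -¾ + (X² + 73*X)/4 = -¾ + (X²/4 + 73*X/4) = -¾ + X²/4 + 73*X/4)
(5280 + z(I))/(-4326 + 4313) - k(-24) = (5280 + (-¾ + (¼)*(-90)² + (73/4)*(-90)))/(-4326 + 4313) - (9 - 1*(-24)) = (5280 + (-¾ + (¼)*8100 - 3285/2))/(-13) - (9 + 24) = (5280 + (-¾ + 2025 - 3285/2))*(-1/13) - 1*33 = (5280 + 1527/4)*(-1/13) - 33 = (22647/4)*(-1/13) - 33 = -22647/52 - 33 = -24363/52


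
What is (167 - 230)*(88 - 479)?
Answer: 24633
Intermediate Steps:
(167 - 230)*(88 - 479) = -63*(-391) = 24633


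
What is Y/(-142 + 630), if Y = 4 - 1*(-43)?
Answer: 47/488 ≈ 0.096311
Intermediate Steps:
Y = 47 (Y = 4 + 43 = 47)
Y/(-142 + 630) = 47/(-142 + 630) = 47/488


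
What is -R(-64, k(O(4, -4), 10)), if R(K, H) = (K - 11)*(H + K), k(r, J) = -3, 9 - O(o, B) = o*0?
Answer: -5025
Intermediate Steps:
O(o, B) = 9 (O(o, B) = 9 - o*0 = 9 - 1*0 = 9 + 0 = 9)
R(K, H) = (-11 + K)*(H + K)
-R(-64, k(O(4, -4), 10)) = -((-64)**2 - 11*(-3) - 11*(-64) - 3*(-64)) = -(4096 + 33 + 704 + 192) = -1*5025 = -5025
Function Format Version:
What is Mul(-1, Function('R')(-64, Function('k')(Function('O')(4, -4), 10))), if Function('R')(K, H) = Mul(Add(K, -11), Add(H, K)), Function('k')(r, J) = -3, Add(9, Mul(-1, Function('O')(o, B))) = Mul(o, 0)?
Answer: -5025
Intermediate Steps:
Function('O')(o, B) = 9 (Function('O')(o, B) = Add(9, Mul(-1, Mul(o, 0))) = Add(9, Mul(-1, 0)) = Add(9, 0) = 9)
Function('R')(K, H) = Mul(Add(-11, K), Add(H, K))
Mul(-1, Function('R')(-64, Function('k')(Function('O')(4, -4), 10))) = Mul(-1, Add(Pow(-64, 2), Mul(-11, -3), Mul(-11, -64), Mul(-3, -64))) = Mul(-1, Add(4096, 33, 704, 192)) = Mul(-1, 5025) = -5025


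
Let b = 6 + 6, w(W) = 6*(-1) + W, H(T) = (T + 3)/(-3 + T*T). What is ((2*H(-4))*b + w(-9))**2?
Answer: 47961/169 ≈ 283.79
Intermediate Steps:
H(T) = (3 + T)/(-3 + T**2)
w(W) = -6 + W
b = 12
((2*H(-4))*b + w(-9))**2 = ((2*((3 - 4)/(-3 + (-4)**2)))*12 + (-6 - 9))**2 = ((2*(-1/(-3 + 16)))*12 - 15)**2 = ((2*(-1/13))*12 - 15)**2 = (-2/13*12 - 15)**2 = (-24/13 - 15)**2 = (-219/13)**2 = 47961/169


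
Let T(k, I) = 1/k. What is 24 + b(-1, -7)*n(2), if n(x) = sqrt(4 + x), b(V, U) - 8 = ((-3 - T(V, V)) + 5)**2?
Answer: 24 + 17*sqrt(6) ≈ 65.641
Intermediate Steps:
b(V, U) = 8 + (2 - 1/V)**2 (b(V, U) = 8 + ((-3 - 1/V) + 5)**2 = 8 + (2 - 1/V)**2)
24 + b(-1, -7)*n(2) = 24 + (12 + (-1)**(-2) - 4/(-1))*sqrt(4 + 2) = 24 + (12 + 1 - 4*(-1))*sqrt(6) = 24 + (12 + 1 + 4)*sqrt(6) = 24 + 17*sqrt(6)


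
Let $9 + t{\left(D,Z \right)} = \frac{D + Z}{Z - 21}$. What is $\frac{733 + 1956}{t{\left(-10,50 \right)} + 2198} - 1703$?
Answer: $- \frac{108098282}{63521} \approx -1701.8$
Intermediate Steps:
$t{\left(D,Z \right)} = -9 + \frac{D + Z}{-21 + Z}$ ($t{\left(D,Z \right)} = -9 + \frac{D + Z}{Z - 21} = -9 + \frac{D + Z}{-21 + Z}$)
$\frac{733 + 1956}{t{\left(-10,50 \right)} + 2198} - 1703 = \frac{733 + 1956}{\frac{189 - 10 - 400}{-21 + 50} + 2198} - 1703 = \frac{2689}{\frac{189 - 10 - 400}{29} + 2198} - 1703 = \frac{2689}{\frac{1}{29} \left(-221\right) + 2198} - 1703 = \frac{2689}{- \frac{221}{29} + 2198} - 1703 = \frac{2689}{\frac{63521}{29}} - 1703 = 2689 \cdot \frac{29}{63521} - 1703 = \frac{77981}{63521} - 1703 = - \frac{108098282}{63521}$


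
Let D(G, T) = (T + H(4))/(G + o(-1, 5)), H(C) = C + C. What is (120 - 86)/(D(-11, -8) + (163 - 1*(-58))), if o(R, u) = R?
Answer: 2/13 ≈ 0.15385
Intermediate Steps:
H(C) = 2*C
D(G, T) = (8 + T)/(-1 + G) (D(G, T) = (T + 2*4)/(G - 1) = (T + 8)/(-1 + G) = (8 + T)/(-1 + G))
(120 - 86)/(D(-11, -8) + (163 - 1*(-58))) = (120 - 86)/((8 - 8)/(-1 - 11) + (163 - 1*(-58))) = 34/(0/(-12) + (163 + 58)) = 34/(-1/12*0 + 221) = 34/(0 + 221) = 34/221 = 34*(1/221) = 2/13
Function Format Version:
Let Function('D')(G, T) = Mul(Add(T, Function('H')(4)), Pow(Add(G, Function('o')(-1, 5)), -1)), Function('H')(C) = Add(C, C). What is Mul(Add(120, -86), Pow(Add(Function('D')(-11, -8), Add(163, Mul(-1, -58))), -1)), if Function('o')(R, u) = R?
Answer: Rational(2, 13) ≈ 0.15385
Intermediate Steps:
Function('H')(C) = Mul(2, C)
Function('D')(G, T) = Mul(Pow(Add(-1, G), -1), Add(8, T)) (Function('D')(G, T) = Mul(Add(T, Mul(2, 4)), Pow(Add(G, -1), -1)) = Mul(Add(T, 8), Pow(Add(-1, G), -1)) = Mul(Add(8, T), Pow(Add(-1, G), -1)) = Mul(Pow(Add(-1, G), -1), Add(8, T)))
Mul(Add(120, -86), Pow(Add(Function('D')(-11, -8), Add(163, Mul(-1, -58))), -1)) = Mul(Add(120, -86), Pow(Add(Mul(Pow(Add(-1, -11), -1), Add(8, -8)), Add(163, Mul(-1, -58))), -1)) = Mul(34, Pow(Add(Mul(Pow(-12, -1), 0), Add(163, 58)), -1)) = Mul(34, Pow(Add(Mul(Rational(-1, 12), 0), 221), -1)) = Mul(34, Pow(Add(0, 221), -1)) = Mul(34, Pow(221, -1)) = Mul(34, Rational(1, 221)) = Rational(2, 13)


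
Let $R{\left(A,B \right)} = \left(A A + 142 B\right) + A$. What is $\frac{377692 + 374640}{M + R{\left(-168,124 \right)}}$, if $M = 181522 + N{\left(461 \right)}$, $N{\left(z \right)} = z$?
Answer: $\frac{107476}{32521} \approx 3.3048$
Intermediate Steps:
$R{\left(A,B \right)} = A + A^{2} + 142 B$ ($R{\left(A,B \right)} = \left(A^{2} + 142 B\right) + A = A + A^{2} + 142 B$)
$M = 181983$ ($M = 181522 + 461 = 181983$)
$\frac{377692 + 374640}{M + R{\left(-168,124 \right)}} = \frac{377692 + 374640}{181983 + \left(-168 + \left(-168\right)^{2} + 142 \cdot 124\right)} = \frac{752332}{181983 + \left(-168 + 28224 + 17608\right)} = \frac{752332}{181983 + 45664} = \frac{752332}{227647} = 752332 \cdot \frac{1}{227647} = \frac{107476}{32521}$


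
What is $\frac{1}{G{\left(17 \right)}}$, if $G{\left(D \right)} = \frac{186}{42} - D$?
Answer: $- \frac{7}{88} \approx -0.079545$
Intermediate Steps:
$G{\left(D \right)} = \frac{31}{7} - D$ ($G{\left(D \right)} = 186 \cdot \frac{1}{42} - D = \frac{31}{7} - D$)
$\frac{1}{G{\left(17 \right)}} = \frac{1}{\frac{31}{7} - 17} = \frac{1}{- \frac{88}{7}} = - \frac{7}{88}$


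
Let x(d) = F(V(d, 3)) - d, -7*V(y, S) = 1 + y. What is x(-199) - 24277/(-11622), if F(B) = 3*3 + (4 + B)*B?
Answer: 639702253/569478 ≈ 1123.3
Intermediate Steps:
V(y, S) = -⅐ - y/7 (V(y, S) = -(1 + y)/7 = -⅐ - y/7)
F(B) = 9 + B*(4 + B)
x(d) = 59/7 + (-⅐ - d/7)² - 11*d/7 (x(d) = (9 + (-⅐ - d/7)² + 4*(-⅐ - d/7)) - d = (9 + (-⅐ - d/7)² + (-4/7 - 4*d/7)) - d = (59/7 + (-⅐ - d/7)² - 4*d/7) - d = 59/7 + (-⅐ - d/7)² - 11*d/7)
x(-199) - 24277/(-11622) = (414/49 - 75/49*(-199) + (1/49)*(-199)²) - 24277/(-11622) = (414/49 + 14925/49 + (1/49)*39601) - 24277*(-1/11622) = (414/49 + 14925/49 + 39601/49) + 24277/11622 = 54940/49 + 24277/11622 = 639702253/569478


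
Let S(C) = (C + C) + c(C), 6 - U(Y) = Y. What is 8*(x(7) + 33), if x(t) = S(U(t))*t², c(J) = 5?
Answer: 1440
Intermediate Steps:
U(Y) = 6 - Y
S(C) = 5 + 2*C (S(C) = (C + C) + 5 = 2*C + 5 = 5 + 2*C)
x(t) = t²*(17 - 2*t) (x(t) = (5 + 2*(6 - t))*t² = (5 + (12 - 2*t))*t² = (17 - 2*t)*t² = t²*(17 - 2*t))
8*(x(7) + 33) = 8*(7²*(17 - 2*7) + 33) = 8*(49*(17 - 14) + 33) = 8*(49*3 + 33) = 8*(147 + 33) = 8*180 = 1440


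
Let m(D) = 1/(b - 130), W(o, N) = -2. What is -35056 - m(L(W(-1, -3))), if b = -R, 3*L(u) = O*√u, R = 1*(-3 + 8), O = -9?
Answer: -4732559/135 ≈ -35056.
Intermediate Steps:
R = 5 (R = 1*5 = 5)
L(u) = -3*√u (L(u) = (-9*√u)/3 = -3*√u)
b = -5 (b = -1*5 = -5)
m(D) = -1/135 (m(D) = 1/(-5 - 130) = 1/(-135) = -1/135)
-35056 - m(L(W(-1, -3))) = -35056 - 1*(-1/135) = -35056 + 1/135 = -4732559/135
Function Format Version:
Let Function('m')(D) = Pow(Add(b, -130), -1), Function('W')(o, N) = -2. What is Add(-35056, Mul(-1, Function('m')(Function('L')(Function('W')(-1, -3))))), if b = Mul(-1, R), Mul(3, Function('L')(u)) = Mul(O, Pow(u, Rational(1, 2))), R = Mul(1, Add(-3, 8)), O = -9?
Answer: Rational(-4732559, 135) ≈ -35056.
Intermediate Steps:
R = 5 (R = Mul(1, 5) = 5)
Function('L')(u) = Mul(-3, Pow(u, Rational(1, 2))) (Function('L')(u) = Mul(Rational(1, 3), Mul(-9, Pow(u, Rational(1, 2)))) = Mul(-3, Pow(u, Rational(1, 2))))
b = -5 (b = Mul(-1, 5) = -5)
Function('m')(D) = Rational(-1, 135) (Function('m')(D) = Pow(Add(-5, -130), -1) = Pow(-135, -1) = Rational(-1, 135))
Add(-35056, Mul(-1, Function('m')(Function('L')(Function('W')(-1, -3))))) = Add(-35056, Mul(-1, Rational(-1, 135))) = Add(-35056, Rational(1, 135)) = Rational(-4732559, 135)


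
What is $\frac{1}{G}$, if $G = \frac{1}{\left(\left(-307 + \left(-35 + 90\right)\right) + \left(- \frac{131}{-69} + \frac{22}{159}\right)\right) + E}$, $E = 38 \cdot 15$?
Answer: $\frac{390125}{1219} \approx 320.04$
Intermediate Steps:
$E = 570$
$G = \frac{1219}{390125}$ ($G = \frac{1}{\left(\left(-307 + \left(-35 + 90\right)\right) + \left(- \frac{131}{-69} + \frac{22}{159}\right)\right) + 570} = \frac{1}{\left(\left(-307 + 55\right) + \left(\left(-131\right) \left(- \frac{1}{69}\right) + 22 \cdot \frac{1}{159}\right)\right) + 570} = \frac{1}{\left(-252 + \left(\frac{131}{69} + \frac{22}{159}\right)\right) + 570} = \frac{1}{\left(-252 + \frac{2483}{1219}\right) + 570} = \frac{1}{- \frac{304705}{1219} + 570} = \frac{1}{\frac{390125}{1219}} = \frac{1219}{390125} \approx 0.0031246$)
$\frac{1}{G} = \frac{1}{\frac{1219}{390125}} = \frac{390125}{1219}$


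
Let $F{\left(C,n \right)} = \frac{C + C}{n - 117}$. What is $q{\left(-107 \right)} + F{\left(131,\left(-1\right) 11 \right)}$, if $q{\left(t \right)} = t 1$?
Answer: $- \frac{6979}{64} \approx -109.05$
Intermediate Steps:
$q{\left(t \right)} = t$
$F{\left(C,n \right)} = \frac{2 C}{-117 + n}$
$q{\left(-107 \right)} + F{\left(131,\left(-1\right) 11 \right)} = -107 + 2 \cdot 131 \frac{1}{-117 - 11} = -107 + 2 \cdot 131 \frac{1}{-128} = -107 + 2 \cdot 131 \left(- \frac{1}{128}\right) = -107 - \frac{131}{64} = - \frac{6979}{64}$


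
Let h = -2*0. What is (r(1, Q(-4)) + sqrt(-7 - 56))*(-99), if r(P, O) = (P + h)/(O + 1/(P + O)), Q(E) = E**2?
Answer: -561/91 - 297*I*sqrt(7) ≈ -6.1648 - 785.79*I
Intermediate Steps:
h = 0
r(P, O) = P/(O + 1/(O + P)) (r(P, O) = (P + 0)/(O + 1/(P + O)) = P/(O + 1/(O + P)))
(r(1, Q(-4)) + sqrt(-7 - 56))*(-99) = (1*((-4)**2 + 1)/(1 + ((-4)**2)**2 + (-4)**2*1) + sqrt(-7 - 56))*(-99) = (1*(16 + 1)/(1 + 16**2 + 16*1) + sqrt(-63))*(-99) = (1*17/(1 + 256 + 16) + 3*I*sqrt(7))*(-99) = (1*17/273 + 3*I*sqrt(7))*(-99) = (1*(1/273)*17 + 3*I*sqrt(7))*(-99) = (17/273 + 3*I*sqrt(7))*(-99) = -561/91 - 297*I*sqrt(7)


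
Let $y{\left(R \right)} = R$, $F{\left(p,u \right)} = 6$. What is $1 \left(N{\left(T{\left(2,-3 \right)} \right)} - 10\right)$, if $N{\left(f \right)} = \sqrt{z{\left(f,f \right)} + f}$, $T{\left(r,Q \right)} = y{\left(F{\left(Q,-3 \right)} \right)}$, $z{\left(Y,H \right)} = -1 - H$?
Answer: $-10 + i \approx -10.0 + 1.0 i$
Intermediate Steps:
$T{\left(r,Q \right)} = 6$
$N{\left(f \right)} = i$ ($N{\left(f \right)} = \sqrt{\left(-1 - f\right) + f} = \sqrt{-1} = i$)
$1 \left(N{\left(T{\left(2,-3 \right)} \right)} - 10\right) = 1 \left(i - 10\right) = 1 \left(-10 + i\right) = -10 + i$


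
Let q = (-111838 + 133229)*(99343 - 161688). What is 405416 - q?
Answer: 1334027311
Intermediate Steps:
q = -1333621895 (q = 21391*(-62345) = -1333621895)
405416 - q = 405416 - 1*(-1333621895) = 405416 + 1333621895 = 1334027311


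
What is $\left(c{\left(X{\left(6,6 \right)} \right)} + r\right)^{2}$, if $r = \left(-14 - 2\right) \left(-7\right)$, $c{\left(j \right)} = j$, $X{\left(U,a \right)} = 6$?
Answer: $13924$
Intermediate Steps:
$r = 112$ ($r = \left(-14 - 2\right) \left(-7\right) = \left(-16\right) \left(-7\right) = 112$)
$\left(c{\left(X{\left(6,6 \right)} \right)} + r\right)^{2} = \left(6 + 112\right)^{2} = 118^{2} = 13924$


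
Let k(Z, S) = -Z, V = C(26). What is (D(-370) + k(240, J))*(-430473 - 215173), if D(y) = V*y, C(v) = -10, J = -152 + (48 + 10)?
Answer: -2233935160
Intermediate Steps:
J = -94 (J = -152 + 58 = -94)
V = -10
D(y) = -10*y
(D(-370) + k(240, J))*(-430473 - 215173) = (-10*(-370) - 1*240)*(-430473 - 215173) = (3700 - 240)*(-645646) = 3460*(-645646) = -2233935160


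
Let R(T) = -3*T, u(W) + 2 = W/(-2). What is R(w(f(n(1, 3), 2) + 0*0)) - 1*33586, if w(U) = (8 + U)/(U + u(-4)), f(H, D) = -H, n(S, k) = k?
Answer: -33581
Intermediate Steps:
u(W) = -2 - W/2 (u(W) = -2 + W/(-2) = -2 + W*(-½) = -2 - W/2)
w(U) = (8 + U)/U (w(U) = (8 + U)/(U + (-2 - ½*(-4))) = (8 + U)/(U + (-2 + 2)) = (8 + U)/(U + 0) = (8 + U)/U)
R(w(f(n(1, 3), 2) + 0*0)) - 1*33586 = -3*(8 + (-1*3 + 0*0))/(-1*3 + 0*0) - 1*33586 = -3*(8 + (-3 + 0))/(-3 + 0) - 33586 = -3*(8 - 3)/(-3) - 33586 = -(-1)*5 - 33586 = -3*(-5/3) - 33586 = 5 - 33586 = -33581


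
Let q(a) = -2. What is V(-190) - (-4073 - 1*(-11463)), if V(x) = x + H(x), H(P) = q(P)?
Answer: -7582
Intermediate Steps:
H(P) = -2
V(x) = -2 + x (V(x) = x - 2 = -2 + x)
V(-190) - (-4073 - 1*(-11463)) = (-2 - 190) - (-4073 - 1*(-11463)) = -192 - (-4073 + 11463) = -192 - 1*7390 = -192 - 7390 = -7582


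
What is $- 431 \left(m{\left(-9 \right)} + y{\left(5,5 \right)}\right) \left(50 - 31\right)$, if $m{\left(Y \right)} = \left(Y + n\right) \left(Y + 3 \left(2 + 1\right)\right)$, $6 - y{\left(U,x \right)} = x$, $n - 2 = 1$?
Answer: $-8189$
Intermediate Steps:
$n = 3$ ($n = 2 + 1 = 3$)
$y{\left(U,x \right)} = 6 - x$
$m{\left(Y \right)} = \left(3 + Y\right) \left(9 + Y\right)$ ($m{\left(Y \right)} = \left(Y + 3\right) \left(Y + 3 \left(2 + 1\right)\right) = \left(3 + Y\right) \left(Y + 3 \cdot 3\right) = \left(3 + Y\right) \left(Y + 9\right) = \left(3 + Y\right) \left(9 + Y\right)$)
$- 431 \left(m{\left(-9 \right)} + y{\left(5,5 \right)}\right) \left(50 - 31\right) = - 431 \left(\left(27 + \left(-9\right)^{2} + 12 \left(-9\right)\right) + \left(6 - 5\right)\right) \left(50 - 31\right) = - 431 \left(\left(27 + 81 - 108\right) + \left(6 - 5\right)\right) 19 = - 431 \left(0 + 1\right) 19 = - 431 \cdot 1 \cdot 19 = \left(-431\right) 19 = -8189$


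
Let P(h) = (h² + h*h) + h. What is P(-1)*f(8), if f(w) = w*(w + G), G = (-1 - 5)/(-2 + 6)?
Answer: 52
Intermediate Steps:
G = -3/2 (G = -6/4 = -6*¼ = -3/2 ≈ -1.5000)
f(w) = w*(-3/2 + w) (f(w) = w*(w - 3/2) = w*(-3/2 + w))
P(h) = h + 2*h² (P(h) = (h² + h²) + h = 2*h² + h = h + 2*h²)
P(-1)*f(8) = (-(1 + 2*(-1)))*((½)*8*(-3 + 2*8)) = (-(1 - 2))*((½)*8*(-3 + 16)) = (-1*(-1))*((½)*8*13) = 1*52 = 52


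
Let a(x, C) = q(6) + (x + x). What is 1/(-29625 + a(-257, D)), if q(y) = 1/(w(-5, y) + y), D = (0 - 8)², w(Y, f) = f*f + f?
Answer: -48/1446671 ≈ -3.3180e-5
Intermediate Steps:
w(Y, f) = f + f² (w(Y, f) = f² + f = f + f²)
D = 64 (D = (-8)² = 64)
q(y) = 1/(y + y*(1 + y)) (q(y) = 1/(y*(1 + y) + y) = 1/(y + y*(1 + y)))
a(x, C) = 1/48 + 2*x (a(x, C) = 1/(6*(2 + 6)) + (x + x) = (⅙)/8 + 2*x = (⅙)*(⅛) + 2*x = 1/48 + 2*x)
1/(-29625 + a(-257, D)) = 1/(-29625 + (1/48 + 2*(-257))) = 1/(-29625 + (1/48 - 514)) = 1/(-29625 - 24671/48) = 1/(-1446671/48) = -48/1446671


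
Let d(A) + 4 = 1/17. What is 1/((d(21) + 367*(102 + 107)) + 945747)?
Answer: 17/17381583 ≈ 9.7805e-7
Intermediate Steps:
d(A) = -67/17 (d(A) = -4 + 1/17 = -67/17)
1/((d(21) + 367*(102 + 107)) + 945747) = 1/((-67/17 + 367*(102 + 107)) + 945747) = 1/((-67/17 + 367*209) + 945747) = 1/((-67/17 + 76703) + 945747) = 1/(1303884/17 + 945747) = 1/(17381583/17) = 17/17381583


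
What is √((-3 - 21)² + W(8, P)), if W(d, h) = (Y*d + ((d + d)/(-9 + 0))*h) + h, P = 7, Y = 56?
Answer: √9167/3 ≈ 31.915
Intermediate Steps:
W(d, h) = h + 56*d - 2*d*h/9 (W(d, h) = (56*d + ((d + d)/(-9 + 0))*h) + h = (56*d + ((2*d)/(-9))*h) + h = (56*d + ((2*d)*(-⅑))*h) + h = (56*d + (-2*d/9)*h) + h = (56*d - 2*d*h/9) + h = h + 56*d - 2*d*h/9)
√((-3 - 21)² + W(8, P)) = √((-3 - 21)² + (7 + 56*8 - 2/9*8*7)) = √((-24)² + (7 + 448 - 112/9)) = √(576 + 3983/9) = √(9167/9) = √9167/3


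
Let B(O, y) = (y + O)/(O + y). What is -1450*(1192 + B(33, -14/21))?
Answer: -1729850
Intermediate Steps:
B(O, y) = 1 (B(O, y) = (O + y)/(O + y) = 1)
-1450*(1192 + B(33, -14/21)) = -1450*(1192 + 1) = -1450*1193 = -1729850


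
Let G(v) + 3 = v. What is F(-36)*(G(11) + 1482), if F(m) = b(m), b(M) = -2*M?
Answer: 107280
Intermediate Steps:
G(v) = -3 + v
F(m) = -2*m
F(-36)*(G(11) + 1482) = (-2*(-36))*((-3 + 11) + 1482) = 72*(8 + 1482) = 72*1490 = 107280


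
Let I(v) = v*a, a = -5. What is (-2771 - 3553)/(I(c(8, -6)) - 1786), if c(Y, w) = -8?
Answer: 1054/291 ≈ 3.6220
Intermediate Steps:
I(v) = -5*v (I(v) = v*(-5) = -5*v)
(-2771 - 3553)/(I(c(8, -6)) - 1786) = (-2771 - 3553)/(-5*(-8) - 1786) = -6324/(40 - 1786) = -6324/(-1746) = -6324*(-1/1746) = 1054/291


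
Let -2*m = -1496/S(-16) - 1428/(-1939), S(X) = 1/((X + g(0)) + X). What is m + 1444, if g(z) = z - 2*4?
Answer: -7887954/277 ≈ -28476.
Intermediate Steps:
g(z) = -8 + z (g(z) = z - 8 = -8 + z)
S(X) = 1/(-8 + 2*X) (S(X) = 1/((X + (-8 + 0)) + X) = 1/((X - 8) + X) = 1/((-8 + X) + X) = 1/(-8 + 2*X))
m = -8287942/277 (m = -(-1496/(1/(2*(-4 - 16))) - 1428/(-1939))/2 = -(-1496/((½)/(-20)) - 1428*(-1/1939))/2 = -(-1496/((½)*(-1/20)) + 204/277)/2 = -(-1496/(-1/40) + 204/277)/2 = -(-1496*(-40) + 204/277)/2 = -(59840 + 204/277)/2 = -½*16575884/277 = -8287942/277 ≈ -29920.)
m + 1444 = -8287942/277 + 1444 = -7887954/277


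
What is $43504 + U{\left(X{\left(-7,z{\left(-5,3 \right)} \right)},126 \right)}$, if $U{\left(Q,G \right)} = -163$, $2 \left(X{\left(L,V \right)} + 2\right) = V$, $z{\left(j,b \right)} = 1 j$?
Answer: $43341$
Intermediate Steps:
$z{\left(j,b \right)} = j$
$X{\left(L,V \right)} = -2 + \frac{V}{2}$
$43504 + U{\left(X{\left(-7,z{\left(-5,3 \right)} \right)},126 \right)} = 43504 - 163 = 43341$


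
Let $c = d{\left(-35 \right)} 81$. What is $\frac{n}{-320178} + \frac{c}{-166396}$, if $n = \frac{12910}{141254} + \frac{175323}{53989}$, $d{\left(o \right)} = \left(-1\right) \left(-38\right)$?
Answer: $- \frac{55293233571912241}{2987455875376829298} \approx -0.018508$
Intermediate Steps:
$d{\left(o \right)} = 38$
$c = 3078$ ($c = 38 \cdot 81 = 3078$)
$n = \frac{12731036516}{3813081103}$ ($n = 12910 \cdot \frac{1}{141254} + 175323 \cdot \frac{1}{53989} = \frac{6455}{70627} + \frac{175323}{53989} = \frac{12731036516}{3813081103} \approx 3.3388$)
$\frac{n}{-320178} + \frac{c}{-166396} = \frac{12731036516}{3813081103 \left(-320178\right)} + \frac{3078}{-166396} = \frac{12731036516}{3813081103} \left(- \frac{1}{320178}\right) + 3078 \left(- \frac{1}{166396}\right) = - \frac{6365518258}{610432340698167} - \frac{1539}{83198} = - \frac{55293233571912241}{2987455875376829298}$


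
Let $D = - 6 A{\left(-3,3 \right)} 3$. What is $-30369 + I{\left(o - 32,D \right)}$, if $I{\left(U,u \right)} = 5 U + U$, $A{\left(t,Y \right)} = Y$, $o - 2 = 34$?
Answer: $-30345$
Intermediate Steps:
$o = 36$ ($o = 2 + 34 = 36$)
$D = -54$ ($D = \left(-6\right) 3 \cdot 3 = \left(-18\right) 3 = -54$)
$I{\left(U,u \right)} = 6 U$
$-30369 + I{\left(o - 32,D \right)} = -30369 + 6 \left(36 - 32\right) = -30369 + 6 \cdot 4 = -30369 + 24 = -30345$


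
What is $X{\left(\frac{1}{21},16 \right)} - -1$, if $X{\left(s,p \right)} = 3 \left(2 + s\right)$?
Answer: $\frac{50}{7} \approx 7.1429$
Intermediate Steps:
$X{\left(s,p \right)} = 6 + 3 s$
$X{\left(\frac{1}{21},16 \right)} - -1 = \left(6 + \frac{3}{21}\right) - -1 = \left(6 + 3 \cdot \frac{1}{21}\right) + 1 = \left(6 + \frac{1}{7}\right) + 1 = \frac{43}{7} + 1 = \frac{50}{7}$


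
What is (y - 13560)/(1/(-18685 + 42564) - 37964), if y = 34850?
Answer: -101676782/181308471 ≈ -0.56079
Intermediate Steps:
(y - 13560)/(1/(-18685 + 42564) - 37964) = (34850 - 13560)/(1/(-18685 + 42564) - 37964) = 21290/(1/23879 - 37964) = 21290/(-906542355/23879) = 21290*(-23879/906542355) = -101676782/181308471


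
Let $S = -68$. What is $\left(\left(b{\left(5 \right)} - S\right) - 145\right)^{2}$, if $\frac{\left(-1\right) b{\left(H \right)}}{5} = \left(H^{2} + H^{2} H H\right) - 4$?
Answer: $10936249$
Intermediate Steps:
$b{\left(H \right)} = 20 - 5 H^{2} - 5 H^{4}$ ($b{\left(H \right)} = - 5 \left(\left(H^{2} + H^{2} H H\right) - 4\right) = - 5 \left(\left(H^{2} + H^{3} H\right) - 4\right) = - 5 \left(\left(H^{2} + H^{4}\right) - 4\right) = - 5 \left(-4 + H^{2} + H^{4}\right) = 20 - 5 H^{2} - 5 H^{4}$)
$\left(\left(b{\left(5 \right)} - S\right) - 145\right)^{2} = \left(\left(\left(20 - 5 \cdot 5^{2} - 5 \cdot 5^{4}\right) - -68\right) - 145\right)^{2} = \left(\left(\left(20 - 125 - 3125\right) + 68\right) - 145\right)^{2} = \left(\left(-3230 + 68\right) - 145\right)^{2} = \left(-3162 - 145\right)^{2} = \left(-3307\right)^{2} = 10936249$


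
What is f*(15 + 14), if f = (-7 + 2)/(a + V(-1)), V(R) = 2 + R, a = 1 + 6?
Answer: -145/8 ≈ -18.125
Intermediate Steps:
a = 7
f = -5/8 (f = (-7 + 2)/(7 + (2 - 1)) = -5/(7 + 1) = -5/8 ≈ -0.62500)
f*(15 + 14) = -5*(15 + 14)/8 = -5/8*29 = -145/8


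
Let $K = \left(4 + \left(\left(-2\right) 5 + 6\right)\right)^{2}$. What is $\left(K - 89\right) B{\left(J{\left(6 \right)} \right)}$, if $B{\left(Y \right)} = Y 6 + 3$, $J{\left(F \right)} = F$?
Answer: $-3471$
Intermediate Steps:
$K = 0$ ($K = \left(4 + \left(-10 + 6\right)\right)^{2} = \left(4 - 4\right)^{2} = 0^{2} = 0$)
$B{\left(Y \right)} = 3 + 6 Y$ ($B{\left(Y \right)} = 6 Y + 3 = 3 + 6 Y$)
$\left(K - 89\right) B{\left(J{\left(6 \right)} \right)} = \left(0 - 89\right) \left(3 + 6 \cdot 6\right) = - 89 \left(3 + 36\right) = \left(-89\right) 39 = -3471$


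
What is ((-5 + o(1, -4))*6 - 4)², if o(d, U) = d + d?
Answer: 484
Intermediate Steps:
o(d, U) = 2*d
((-5 + o(1, -4))*6 - 4)² = ((-5 + 2*1)*6 - 4)² = ((-5 + 2)*6 - 4)² = (-3*6 - 4)² = (-18 - 4)² = (-22)² = 484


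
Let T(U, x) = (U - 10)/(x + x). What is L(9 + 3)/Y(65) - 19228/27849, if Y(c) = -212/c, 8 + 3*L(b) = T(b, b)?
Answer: 8406493/70847856 ≈ 0.11866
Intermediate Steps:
T(U, x) = (-10 + U)/(2*x) (T(U, x) = (-10 + U)/((2*x)) = (-10 + U)*(1/(2*x)) = (-10 + U)/(2*x))
L(b) = -8/3 + (-10 + b)/(6*b) (L(b) = -8/3 + ((-10 + b)/(2*b))/3 = -8/3 + (-10 + b)/(6*b))
L(9 + 3)/Y(65) - 19228/27849 = (5*(-2 - 3*(9 + 3))/(6*(9 + 3)))/((-212/65)) - 19228/27849 = ((⅚)*(-2 - 3*12)/12)/((-212*1/65)) - 19228*1/27849 = ((⅚)*(1/12)*(-2 - 36))/(-212/65) - 19228/27849 = ((⅚)*(1/12)*(-38))*(-65/212) - 19228/27849 = -95/36*(-65/212) - 19228/27849 = 6175/7632 - 19228/27849 = 8406493/70847856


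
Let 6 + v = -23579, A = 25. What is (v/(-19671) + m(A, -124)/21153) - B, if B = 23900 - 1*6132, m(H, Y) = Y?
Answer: -821420013987/46233407 ≈ -17767.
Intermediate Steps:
v = -23585 (v = -6 - 23579 = -23585)
B = 17768 (B = 23900 - 6132 = 17768)
(v/(-19671) + m(A, -124)/21153) - B = (-23585/(-19671) - 124/21153) - 1*17768 = (-23585*(-1/19671) - 124*1/21153) - 17768 = (23585/19671 - 124/21153) - 17768 = 55161589/46233407 - 17768 = -821420013987/46233407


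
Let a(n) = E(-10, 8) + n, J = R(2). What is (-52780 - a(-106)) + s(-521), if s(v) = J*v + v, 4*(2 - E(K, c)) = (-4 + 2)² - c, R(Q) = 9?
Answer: -57887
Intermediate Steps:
J = 9
E(K, c) = 1 + c/4 (E(K, c) = 2 - ((-4 + 2)² - c)/4 = 2 - ((-2)² - c)/4 = 2 - (4 - c)/4 = 2 + (-1 + c/4) = 1 + c/4)
a(n) = 3 + n (a(n) = (1 + (¼)*8) + n = (1 + 2) + n = 3 + n)
s(v) = 10*v (s(v) = 9*v + v = 10*v)
(-52780 - a(-106)) + s(-521) = (-52780 - (3 - 106)) + 10*(-521) = (-52780 - 1*(-103)) - 5210 = (-52780 + 103) - 5210 = -52677 - 5210 = -57887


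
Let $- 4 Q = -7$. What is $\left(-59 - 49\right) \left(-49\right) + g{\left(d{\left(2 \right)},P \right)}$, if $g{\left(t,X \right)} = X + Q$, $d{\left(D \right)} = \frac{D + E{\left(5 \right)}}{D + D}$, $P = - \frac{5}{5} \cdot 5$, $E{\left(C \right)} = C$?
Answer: $\frac{21155}{4} \approx 5288.8$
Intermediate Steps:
$P = -5$ ($P = \left(-5\right) \frac{1}{5} \cdot 5 = \left(-1\right) 5 = -5$)
$Q = \frac{7}{4}$ ($Q = \left(- \frac{1}{4}\right) \left(-7\right) = \frac{7}{4} \approx 1.75$)
$d{\left(D \right)} = \frac{5 + D}{2 D}$ ($d{\left(D \right)} = \frac{D + 5}{D + D} = \frac{5 + D}{2 D}$)
$g{\left(t,X \right)} = \frac{7}{4} + X$ ($g{\left(t,X \right)} = X + \frac{7}{4} = \frac{7}{4} + X$)
$\left(-59 - 49\right) \left(-49\right) + g{\left(d{\left(2 \right)},P \right)} = \left(-59 - 49\right) \left(-49\right) + \left(\frac{7}{4} - 5\right) = \left(-59 - 49\right) \left(-49\right) - \frac{13}{4} = \left(-108\right) \left(-49\right) - \frac{13}{4} = 5292 - \frac{13}{4} = \frac{21155}{4}$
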